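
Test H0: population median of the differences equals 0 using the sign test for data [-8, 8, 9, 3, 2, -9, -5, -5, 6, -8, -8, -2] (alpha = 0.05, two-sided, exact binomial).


Step 1: Discard zero differences. Original n = 12; n_eff = number of nonzero differences = 12.
Nonzero differences (with sign): -8, +8, +9, +3, +2, -9, -5, -5, +6, -8, -8, -2
Step 2: Count signs: positive = 5, negative = 7.
Step 3: Under H0: P(positive) = 0.5, so the number of positives S ~ Bin(12, 0.5).
Step 4: Two-sided exact p-value = sum of Bin(12,0.5) probabilities at or below the observed probability = 0.774414.
Step 5: alpha = 0.05. fail to reject H0.

n_eff = 12, pos = 5, neg = 7, p = 0.774414, fail to reject H0.


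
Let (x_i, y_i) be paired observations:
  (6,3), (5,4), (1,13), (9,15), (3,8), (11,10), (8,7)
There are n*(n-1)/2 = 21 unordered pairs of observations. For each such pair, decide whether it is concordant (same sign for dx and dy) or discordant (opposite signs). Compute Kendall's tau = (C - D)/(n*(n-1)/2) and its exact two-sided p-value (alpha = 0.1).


Step 1: Enumerate the 21 unordered pairs (i,j) with i<j and classify each by sign(x_j-x_i) * sign(y_j-y_i).
  (1,2):dx=-1,dy=+1->D; (1,3):dx=-5,dy=+10->D; (1,4):dx=+3,dy=+12->C; (1,5):dx=-3,dy=+5->D
  (1,6):dx=+5,dy=+7->C; (1,7):dx=+2,dy=+4->C; (2,3):dx=-4,dy=+9->D; (2,4):dx=+4,dy=+11->C
  (2,5):dx=-2,dy=+4->D; (2,6):dx=+6,dy=+6->C; (2,7):dx=+3,dy=+3->C; (3,4):dx=+8,dy=+2->C
  (3,5):dx=+2,dy=-5->D; (3,6):dx=+10,dy=-3->D; (3,7):dx=+7,dy=-6->D; (4,5):dx=-6,dy=-7->C
  (4,6):dx=+2,dy=-5->D; (4,7):dx=-1,dy=-8->C; (5,6):dx=+8,dy=+2->C; (5,7):dx=+5,dy=-1->D
  (6,7):dx=-3,dy=-3->C
Step 2: C = 11, D = 10, total pairs = 21.
Step 3: tau = (C - D)/(n(n-1)/2) = (11 - 10)/21 = 0.047619.
Step 4: Exact two-sided p-value (enumerate n! = 5040 permutations of y under H0): p = 1.000000.
Step 5: alpha = 0.1. fail to reject H0.

tau_b = 0.0476 (C=11, D=10), p = 1.000000, fail to reject H0.


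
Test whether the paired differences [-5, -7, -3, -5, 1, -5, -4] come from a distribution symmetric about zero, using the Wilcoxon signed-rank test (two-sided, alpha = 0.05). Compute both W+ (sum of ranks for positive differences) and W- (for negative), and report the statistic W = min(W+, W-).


Step 1: Drop any zero differences (none here) and take |d_i|.
|d| = [5, 7, 3, 5, 1, 5, 4]
Step 2: Midrank |d_i| (ties get averaged ranks).
ranks: |5|->5, |7|->7, |3|->2, |5|->5, |1|->1, |5|->5, |4|->3
Step 3: Attach original signs; sum ranks with positive sign and with negative sign.
W+ = 1 = 1
W- = 5 + 7 + 2 + 5 + 5 + 3 = 27
(Check: W+ + W- = 28 should equal n(n+1)/2 = 28.)
Step 4: Test statistic W = min(W+, W-) = 1.
Step 5: Ties in |d|, so use the tie-corrected normal approximation.
        E[W] = n(n+1)/4 = 7*8/4 = 14.
        Tie groups: |d|=5 (t=3); sum(t^3 - t) = 24.
        Var[W] = n(n+1)(2n+1)/24 - sum(t^3-t)/48 = 840/24 - 24/48 = 34.5.
        z = (W - E[W]) / sqrt(Var[W]) = (1 - 14) / 5.8737 = -2.2133.
        Two-sided p = 2*Phi(z) = 0.026879.
Step 6: alpha = 0.05. reject H0.

W+ = 1, W- = 27, W = min = 1, p = 0.026879, reject H0.


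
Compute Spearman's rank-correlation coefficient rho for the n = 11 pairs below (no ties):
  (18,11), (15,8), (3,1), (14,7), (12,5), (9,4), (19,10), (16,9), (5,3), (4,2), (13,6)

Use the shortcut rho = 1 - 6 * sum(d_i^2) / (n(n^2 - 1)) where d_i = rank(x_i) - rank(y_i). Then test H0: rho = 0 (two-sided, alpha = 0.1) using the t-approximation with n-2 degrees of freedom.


Step 1: Rank x and y separately (midranks; no ties here).
rank(x): 18->10, 15->8, 3->1, 14->7, 12->5, 9->4, 19->11, 16->9, 5->3, 4->2, 13->6
rank(y): 11->11, 8->8, 1->1, 7->7, 5->5, 4->4, 10->10, 9->9, 3->3, 2->2, 6->6
Step 2: d_i = R_x(i) - R_y(i); compute d_i^2.
  (10-11)^2=1, (8-8)^2=0, (1-1)^2=0, (7-7)^2=0, (5-5)^2=0, (4-4)^2=0, (11-10)^2=1, (9-9)^2=0, (3-3)^2=0, (2-2)^2=0, (6-6)^2=0
sum(d^2) = 2.
Step 3: rho = 1 - 6*2 / (11*(11^2 - 1)) = 1 - 12/1320 = 0.990909.
Step 4: Under H0, t = rho * sqrt((n-2)/(1-rho^2)) = 22.0966 ~ t(9).
Step 5: Two-sided p-value from the t-distribution with 9 df = 0.000000.
Step 6: alpha = 0.1. reject H0.

rho = 0.9909, p = 0.000000, reject H0 at alpha = 0.1.


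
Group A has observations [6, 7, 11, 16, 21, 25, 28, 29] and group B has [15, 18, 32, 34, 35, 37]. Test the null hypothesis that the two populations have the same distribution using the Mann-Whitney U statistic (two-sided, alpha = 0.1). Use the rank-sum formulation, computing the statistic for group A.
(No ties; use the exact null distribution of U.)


Step 1: Combine and sort all 14 observations; assign midranks.
sorted (value, group): (6,X), (7,X), (11,X), (15,Y), (16,X), (18,Y), (21,X), (25,X), (28,X), (29,X), (32,Y), (34,Y), (35,Y), (37,Y)
ranks: 6->1, 7->2, 11->3, 15->4, 16->5, 18->6, 21->7, 25->8, 28->9, 29->10, 32->11, 34->12, 35->13, 37->14
Step 2: Rank sum for X: R1 = 1 + 2 + 3 + 5 + 7 + 8 + 9 + 10 = 45.
Step 3: U_X = R1 - n1(n1+1)/2 = 45 - 8*9/2 = 45 - 36 = 9.
       U_Y = n1*n2 - U_X = 48 - 9 = 39.
Step 4: No ties, so the exact null distribution of U (based on enumerating the C(14,8) = 3003 equally likely rank assignments) gives the two-sided p-value.
Step 5: p-value = 0.059274; compare to alpha = 0.1. reject H0.

U_X = 9, p = 0.059274, reject H0 at alpha = 0.1.


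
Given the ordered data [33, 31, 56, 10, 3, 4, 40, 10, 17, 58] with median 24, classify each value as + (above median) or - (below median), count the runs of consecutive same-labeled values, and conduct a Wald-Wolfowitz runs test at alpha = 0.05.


Step 1: Compute median = 24; label A = above, B = below.
Labels in order: AAABBBABBA  (n_A = 5, n_B = 5)
Step 2: Count runs R = 5.
Step 3: Under H0 (random ordering), E[R] = 2*n_A*n_B/(n_A+n_B) + 1 = 2*5*5/10 + 1 = 6.0000.
        Var[R] = 2*n_A*n_B*(2*n_A*n_B - n_A - n_B) / ((n_A+n_B)^2 * (n_A+n_B-1)) = 2000/900 = 2.2222.
        SD[R] = 1.4907.
Step 4: Continuity-corrected z = (R + 0.5 - E[R]) / SD[R] = (5 + 0.5 - 6.0000) / 1.4907 = -0.3354.
Step 5: Two-sided p-value via normal approximation = 2*(1 - Phi(|z|)) = 0.737316.
Step 6: alpha = 0.05. fail to reject H0.

R = 5, z = -0.3354, p = 0.737316, fail to reject H0.


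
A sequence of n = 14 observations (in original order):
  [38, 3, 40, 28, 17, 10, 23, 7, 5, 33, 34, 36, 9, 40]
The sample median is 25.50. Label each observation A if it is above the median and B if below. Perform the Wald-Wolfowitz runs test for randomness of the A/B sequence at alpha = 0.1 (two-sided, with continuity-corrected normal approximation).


Step 1: Compute median = 25.50; label A = above, B = below.
Labels in order: ABAABBBBBAAABA  (n_A = 7, n_B = 7)
Step 2: Count runs R = 7.
Step 3: Under H0 (random ordering), E[R] = 2*n_A*n_B/(n_A+n_B) + 1 = 2*7*7/14 + 1 = 8.0000.
        Var[R] = 2*n_A*n_B*(2*n_A*n_B - n_A - n_B) / ((n_A+n_B)^2 * (n_A+n_B-1)) = 8232/2548 = 3.2308.
        SD[R] = 1.7974.
Step 4: Continuity-corrected z = (R + 0.5 - E[R]) / SD[R] = (7 + 0.5 - 8.0000) / 1.7974 = -0.2782.
Step 5: Two-sided p-value via normal approximation = 2*(1 - Phi(|z|)) = 0.780879.
Step 6: alpha = 0.1. fail to reject H0.

R = 7, z = -0.2782, p = 0.780879, fail to reject H0.


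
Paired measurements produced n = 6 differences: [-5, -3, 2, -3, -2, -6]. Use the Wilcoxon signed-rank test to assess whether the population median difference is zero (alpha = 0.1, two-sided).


Step 1: Drop any zero differences (none here) and take |d_i|.
|d| = [5, 3, 2, 3, 2, 6]
Step 2: Midrank |d_i| (ties get averaged ranks).
ranks: |5|->5, |3|->3.5, |2|->1.5, |3|->3.5, |2|->1.5, |6|->6
Step 3: Attach original signs; sum ranks with positive sign and with negative sign.
W+ = 1.5 = 1.5
W- = 5 + 3.5 + 3.5 + 1.5 + 6 = 19.5
(Check: W+ + W- = 21 should equal n(n+1)/2 = 21.)
Step 4: Test statistic W = min(W+, W-) = 1.5.
Step 5: Ties in |d|, so use the tie-corrected normal approximation.
        E[W] = n(n+1)/4 = 6*7/4 = 10.5.
        Tie groups: |d|=2 (t=2), |d|=3 (t=2); sum(t^3 - t) = 12.
        Var[W] = n(n+1)(2n+1)/24 - sum(t^3-t)/48 = 546/24 - 12/48 = 22.5.
        z = (W - E[W]) / sqrt(Var[W]) = (1.5 - 10.5) / 4.7434 = -1.8974.
        Two-sided p = 2*Phi(z) = 0.057780.
Step 6: alpha = 0.1. reject H0.

W+ = 1.5, W- = 19.5, W = min = 1.5, p = 0.057780, reject H0.


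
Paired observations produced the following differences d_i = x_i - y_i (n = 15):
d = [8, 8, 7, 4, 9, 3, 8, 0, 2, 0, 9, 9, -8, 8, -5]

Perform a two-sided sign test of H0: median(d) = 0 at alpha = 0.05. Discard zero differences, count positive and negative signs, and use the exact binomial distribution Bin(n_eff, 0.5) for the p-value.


Step 1: Discard zero differences. Original n = 15; n_eff = number of nonzero differences = 13.
Nonzero differences (with sign): +8, +8, +7, +4, +9, +3, +8, +2, +9, +9, -8, +8, -5
Step 2: Count signs: positive = 11, negative = 2.
Step 3: Under H0: P(positive) = 0.5, so the number of positives S ~ Bin(13, 0.5).
Step 4: Two-sided exact p-value = sum of Bin(13,0.5) probabilities at or below the observed probability = 0.022461.
Step 5: alpha = 0.05. reject H0.

n_eff = 13, pos = 11, neg = 2, p = 0.022461, reject H0.


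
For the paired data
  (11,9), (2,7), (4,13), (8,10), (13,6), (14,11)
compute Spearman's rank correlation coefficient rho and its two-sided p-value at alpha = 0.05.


Step 1: Rank x and y separately (midranks; no ties here).
rank(x): 11->4, 2->1, 4->2, 8->3, 13->5, 14->6
rank(y): 9->3, 7->2, 13->6, 10->4, 6->1, 11->5
Step 2: d_i = R_x(i) - R_y(i); compute d_i^2.
  (4-3)^2=1, (1-2)^2=1, (2-6)^2=16, (3-4)^2=1, (5-1)^2=16, (6-5)^2=1
sum(d^2) = 36.
Step 3: rho = 1 - 6*36 / (6*(6^2 - 1)) = 1 - 216/210 = -0.028571.
Step 4: Under H0, t = rho * sqrt((n-2)/(1-rho^2)) = -0.0572 ~ t(4).
Step 5: Two-sided p-value from the t-distribution with 4 df = 0.957155.
Step 6: alpha = 0.05. fail to reject H0.

rho = -0.0286, p = 0.957155, fail to reject H0 at alpha = 0.05.


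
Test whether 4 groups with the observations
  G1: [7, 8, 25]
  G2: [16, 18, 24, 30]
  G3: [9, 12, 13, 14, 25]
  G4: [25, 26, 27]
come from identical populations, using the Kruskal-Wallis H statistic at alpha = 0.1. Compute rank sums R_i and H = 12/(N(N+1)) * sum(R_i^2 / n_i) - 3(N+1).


Step 1: Combine all N = 15 observations and assign midranks.
sorted (value, group, rank): (7,G1,1), (8,G1,2), (9,G3,3), (12,G3,4), (13,G3,5), (14,G3,6), (16,G2,7), (18,G2,8), (24,G2,9), (25,G1,11), (25,G3,11), (25,G4,11), (26,G4,13), (27,G4,14), (30,G2,15)
Step 2: Sum ranks within each group.
R_1 = 14 (n_1 = 3)
R_2 = 39 (n_2 = 4)
R_3 = 29 (n_3 = 5)
R_4 = 38 (n_4 = 3)
Step 3: H = 12/(N(N+1)) * sum(R_i^2/n_i) - 3(N+1)
     = 12/(15*16) * (14^2/3 + 39^2/4 + 29^2/5 + 38^2/3) - 3*16
     = 0.050000 * 1095.12 - 48
     = 6.755833.
Step 4: Ties present; correction factor C = 1 - 24/(15^3 - 15) = 0.992857. Corrected H = 6.755833 / 0.992857 = 6.804436.
Step 5: Under H0, H ~ chi^2(3); p-value = 0.078399.
Step 6: alpha = 0.1. reject H0.

H = 6.8044, df = 3, p = 0.078399, reject H0.


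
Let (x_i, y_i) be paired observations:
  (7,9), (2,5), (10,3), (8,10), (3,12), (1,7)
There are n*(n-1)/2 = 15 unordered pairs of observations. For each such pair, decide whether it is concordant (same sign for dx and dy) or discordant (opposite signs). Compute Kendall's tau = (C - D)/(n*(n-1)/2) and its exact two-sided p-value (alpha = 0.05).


Step 1: Enumerate the 15 unordered pairs (i,j) with i<j and classify each by sign(x_j-x_i) * sign(y_j-y_i).
  (1,2):dx=-5,dy=-4->C; (1,3):dx=+3,dy=-6->D; (1,4):dx=+1,dy=+1->C; (1,5):dx=-4,dy=+3->D
  (1,6):dx=-6,dy=-2->C; (2,3):dx=+8,dy=-2->D; (2,4):dx=+6,dy=+5->C; (2,5):dx=+1,dy=+7->C
  (2,6):dx=-1,dy=+2->D; (3,4):dx=-2,dy=+7->D; (3,5):dx=-7,dy=+9->D; (3,6):dx=-9,dy=+4->D
  (4,5):dx=-5,dy=+2->D; (4,6):dx=-7,dy=-3->C; (5,6):dx=-2,dy=-5->C
Step 2: C = 7, D = 8, total pairs = 15.
Step 3: tau = (C - D)/(n(n-1)/2) = (7 - 8)/15 = -0.066667.
Step 4: Exact two-sided p-value (enumerate n! = 720 permutations of y under H0): p = 1.000000.
Step 5: alpha = 0.05. fail to reject H0.

tau_b = -0.0667 (C=7, D=8), p = 1.000000, fail to reject H0.


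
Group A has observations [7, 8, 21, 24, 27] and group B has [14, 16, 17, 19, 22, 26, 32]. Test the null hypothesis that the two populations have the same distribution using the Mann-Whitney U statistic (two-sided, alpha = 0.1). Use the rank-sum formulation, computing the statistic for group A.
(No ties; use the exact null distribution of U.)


Step 1: Combine and sort all 12 observations; assign midranks.
sorted (value, group): (7,X), (8,X), (14,Y), (16,Y), (17,Y), (19,Y), (21,X), (22,Y), (24,X), (26,Y), (27,X), (32,Y)
ranks: 7->1, 8->2, 14->3, 16->4, 17->5, 19->6, 21->7, 22->8, 24->9, 26->10, 27->11, 32->12
Step 2: Rank sum for X: R1 = 1 + 2 + 7 + 9 + 11 = 30.
Step 3: U_X = R1 - n1(n1+1)/2 = 30 - 5*6/2 = 30 - 15 = 15.
       U_Y = n1*n2 - U_X = 35 - 15 = 20.
Step 4: No ties, so the exact null distribution of U (based on enumerating the C(12,5) = 792 equally likely rank assignments) gives the two-sided p-value.
Step 5: p-value = 0.755051; compare to alpha = 0.1. fail to reject H0.

U_X = 15, p = 0.755051, fail to reject H0 at alpha = 0.1.


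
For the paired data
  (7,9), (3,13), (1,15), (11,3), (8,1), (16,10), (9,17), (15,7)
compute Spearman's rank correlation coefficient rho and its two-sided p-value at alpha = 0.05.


Step 1: Rank x and y separately (midranks; no ties here).
rank(x): 7->3, 3->2, 1->1, 11->6, 8->4, 16->8, 9->5, 15->7
rank(y): 9->4, 13->6, 15->7, 3->2, 1->1, 10->5, 17->8, 7->3
Step 2: d_i = R_x(i) - R_y(i); compute d_i^2.
  (3-4)^2=1, (2-6)^2=16, (1-7)^2=36, (6-2)^2=16, (4-1)^2=9, (8-5)^2=9, (5-8)^2=9, (7-3)^2=16
sum(d^2) = 112.
Step 3: rho = 1 - 6*112 / (8*(8^2 - 1)) = 1 - 672/504 = -0.333333.
Step 4: Under H0, t = rho * sqrt((n-2)/(1-rho^2)) = -0.8660 ~ t(6).
Step 5: Two-sided p-value from the t-distribution with 6 df = 0.419753.
Step 6: alpha = 0.05. fail to reject H0.

rho = -0.3333, p = 0.419753, fail to reject H0 at alpha = 0.05.


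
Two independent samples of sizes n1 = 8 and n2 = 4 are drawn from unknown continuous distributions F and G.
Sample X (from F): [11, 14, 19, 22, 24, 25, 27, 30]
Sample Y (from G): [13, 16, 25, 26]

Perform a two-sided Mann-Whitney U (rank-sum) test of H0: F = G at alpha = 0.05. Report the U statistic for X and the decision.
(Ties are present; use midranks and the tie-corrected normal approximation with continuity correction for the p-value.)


Step 1: Combine and sort all 12 observations; assign midranks.
sorted (value, group): (11,X), (13,Y), (14,X), (16,Y), (19,X), (22,X), (24,X), (25,X), (25,Y), (26,Y), (27,X), (30,X)
ranks: 11->1, 13->2, 14->3, 16->4, 19->5, 22->6, 24->7, 25->8.5, 25->8.5, 26->10, 27->11, 30->12
Step 2: Rank sum for X: R1 = 1 + 3 + 5 + 6 + 7 + 8.5 + 11 + 12 = 53.5.
Step 3: U_X = R1 - n1(n1+1)/2 = 53.5 - 8*9/2 = 53.5 - 36 = 17.5.
       U_Y = n1*n2 - U_X = 32 - 17.5 = 14.5.
Step 4: Ties are present, so use the tie-corrected normal approximation (with continuity correction) for the p-value.
Step 5: p-value = 0.864901; compare to alpha = 0.05. fail to reject H0.

U_X = 17.5, p = 0.864901, fail to reject H0 at alpha = 0.05.


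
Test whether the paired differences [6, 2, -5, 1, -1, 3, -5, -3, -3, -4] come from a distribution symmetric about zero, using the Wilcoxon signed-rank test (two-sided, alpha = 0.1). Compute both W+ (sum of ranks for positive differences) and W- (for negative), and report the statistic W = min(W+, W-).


Step 1: Drop any zero differences (none here) and take |d_i|.
|d| = [6, 2, 5, 1, 1, 3, 5, 3, 3, 4]
Step 2: Midrank |d_i| (ties get averaged ranks).
ranks: |6|->10, |2|->3, |5|->8.5, |1|->1.5, |1|->1.5, |3|->5, |5|->8.5, |3|->5, |3|->5, |4|->7
Step 3: Attach original signs; sum ranks with positive sign and with negative sign.
W+ = 10 + 3 + 1.5 + 5 = 19.5
W- = 8.5 + 1.5 + 8.5 + 5 + 5 + 7 = 35.5
(Check: W+ + W- = 55 should equal n(n+1)/2 = 55.)
Step 4: Test statistic W = min(W+, W-) = 19.5.
Step 5: Ties in |d|, so use the tie-corrected normal approximation.
        E[W] = n(n+1)/4 = 10*11/4 = 27.5.
        Tie groups: |d|=1 (t=2), |d|=3 (t=3), |d|=5 (t=2); sum(t^3 - t) = 36.
        Var[W] = n(n+1)(2n+1)/24 - sum(t^3-t)/48 = 2310/24 - 36/48 = 95.5.
        z = (W - E[W]) / sqrt(Var[W]) = (19.5 - 27.5) / 9.7724 = -0.8186.
        Two-sided p = 2*Phi(z) = 0.412997.
Step 6: alpha = 0.1. fail to reject H0.

W+ = 19.5, W- = 35.5, W = min = 19.5, p = 0.412997, fail to reject H0.


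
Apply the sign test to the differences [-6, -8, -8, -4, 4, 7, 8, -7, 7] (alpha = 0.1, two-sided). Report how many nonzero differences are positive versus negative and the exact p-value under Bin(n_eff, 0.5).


Step 1: Discard zero differences. Original n = 9; n_eff = number of nonzero differences = 9.
Nonzero differences (with sign): -6, -8, -8, -4, +4, +7, +8, -7, +7
Step 2: Count signs: positive = 4, negative = 5.
Step 3: Under H0: P(positive) = 0.5, so the number of positives S ~ Bin(9, 0.5).
Step 4: Two-sided exact p-value = sum of Bin(9,0.5) probabilities at or below the observed probability = 1.000000.
Step 5: alpha = 0.1. fail to reject H0.

n_eff = 9, pos = 4, neg = 5, p = 1.000000, fail to reject H0.


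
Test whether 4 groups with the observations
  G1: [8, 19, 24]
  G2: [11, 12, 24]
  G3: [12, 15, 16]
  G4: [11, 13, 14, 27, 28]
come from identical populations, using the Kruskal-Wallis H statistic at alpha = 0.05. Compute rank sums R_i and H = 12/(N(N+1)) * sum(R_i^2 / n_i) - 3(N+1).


Step 1: Combine all N = 14 observations and assign midranks.
sorted (value, group, rank): (8,G1,1), (11,G2,2.5), (11,G4,2.5), (12,G2,4.5), (12,G3,4.5), (13,G4,6), (14,G4,7), (15,G3,8), (16,G3,9), (19,G1,10), (24,G1,11.5), (24,G2,11.5), (27,G4,13), (28,G4,14)
Step 2: Sum ranks within each group.
R_1 = 22.5 (n_1 = 3)
R_2 = 18.5 (n_2 = 3)
R_3 = 21.5 (n_3 = 3)
R_4 = 42.5 (n_4 = 5)
Step 3: H = 12/(N(N+1)) * sum(R_i^2/n_i) - 3(N+1)
     = 12/(14*15) * (22.5^2/3 + 18.5^2/3 + 21.5^2/3 + 42.5^2/5) - 3*15
     = 0.057143 * 798.167 - 45
     = 0.609524.
Step 4: Ties present; correction factor C = 1 - 18/(14^3 - 14) = 0.993407. Corrected H = 0.609524 / 0.993407 = 0.613569.
Step 5: Under H0, H ~ chi^2(3); p-value = 0.893319.
Step 6: alpha = 0.05. fail to reject H0.

H = 0.6136, df = 3, p = 0.893319, fail to reject H0.


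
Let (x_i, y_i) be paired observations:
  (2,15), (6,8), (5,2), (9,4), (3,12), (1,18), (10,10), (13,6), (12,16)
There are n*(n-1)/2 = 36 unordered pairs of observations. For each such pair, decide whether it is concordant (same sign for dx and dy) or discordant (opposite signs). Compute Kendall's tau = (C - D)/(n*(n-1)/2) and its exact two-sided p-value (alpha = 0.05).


Step 1: Enumerate the 36 unordered pairs (i,j) with i<j and classify each by sign(x_j-x_i) * sign(y_j-y_i).
  (1,2):dx=+4,dy=-7->D; (1,3):dx=+3,dy=-13->D; (1,4):dx=+7,dy=-11->D; (1,5):dx=+1,dy=-3->D
  (1,6):dx=-1,dy=+3->D; (1,7):dx=+8,dy=-5->D; (1,8):dx=+11,dy=-9->D; (1,9):dx=+10,dy=+1->C
  (2,3):dx=-1,dy=-6->C; (2,4):dx=+3,dy=-4->D; (2,5):dx=-3,dy=+4->D; (2,6):dx=-5,dy=+10->D
  (2,7):dx=+4,dy=+2->C; (2,8):dx=+7,dy=-2->D; (2,9):dx=+6,dy=+8->C; (3,4):dx=+4,dy=+2->C
  (3,5):dx=-2,dy=+10->D; (3,6):dx=-4,dy=+16->D; (3,7):dx=+5,dy=+8->C; (3,8):dx=+8,dy=+4->C
  (3,9):dx=+7,dy=+14->C; (4,5):dx=-6,dy=+8->D; (4,6):dx=-8,dy=+14->D; (4,7):dx=+1,dy=+6->C
  (4,8):dx=+4,dy=+2->C; (4,9):dx=+3,dy=+12->C; (5,6):dx=-2,dy=+6->D; (5,7):dx=+7,dy=-2->D
  (5,8):dx=+10,dy=-6->D; (5,9):dx=+9,dy=+4->C; (6,7):dx=+9,dy=-8->D; (6,8):dx=+12,dy=-12->D
  (6,9):dx=+11,dy=-2->D; (7,8):dx=+3,dy=-4->D; (7,9):dx=+2,dy=+6->C; (8,9):dx=-1,dy=+10->D
Step 2: C = 13, D = 23, total pairs = 36.
Step 3: tau = (C - D)/(n(n-1)/2) = (13 - 23)/36 = -0.277778.
Step 4: Exact two-sided p-value (enumerate n! = 362880 permutations of y under H0): p = 0.358488.
Step 5: alpha = 0.05. fail to reject H0.

tau_b = -0.2778 (C=13, D=23), p = 0.358488, fail to reject H0.


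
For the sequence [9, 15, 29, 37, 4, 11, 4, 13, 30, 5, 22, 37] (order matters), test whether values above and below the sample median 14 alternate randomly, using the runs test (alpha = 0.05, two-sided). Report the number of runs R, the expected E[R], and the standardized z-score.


Step 1: Compute median = 14; label A = above, B = below.
Labels in order: BAAABBBBABAA  (n_A = 6, n_B = 6)
Step 2: Count runs R = 6.
Step 3: Under H0 (random ordering), E[R] = 2*n_A*n_B/(n_A+n_B) + 1 = 2*6*6/12 + 1 = 7.0000.
        Var[R] = 2*n_A*n_B*(2*n_A*n_B - n_A - n_B) / ((n_A+n_B)^2 * (n_A+n_B-1)) = 4320/1584 = 2.7273.
        SD[R] = 1.6514.
Step 4: Continuity-corrected z = (R + 0.5 - E[R]) / SD[R] = (6 + 0.5 - 7.0000) / 1.6514 = -0.3028.
Step 5: Two-sided p-value via normal approximation = 2*(1 - Phi(|z|)) = 0.762069.
Step 6: alpha = 0.05. fail to reject H0.

R = 6, z = -0.3028, p = 0.762069, fail to reject H0.


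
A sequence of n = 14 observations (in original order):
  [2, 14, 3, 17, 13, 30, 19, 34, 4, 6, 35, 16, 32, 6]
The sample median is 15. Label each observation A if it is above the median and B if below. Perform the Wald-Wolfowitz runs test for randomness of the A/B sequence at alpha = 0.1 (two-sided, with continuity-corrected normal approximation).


Step 1: Compute median = 15; label A = above, B = below.
Labels in order: BBBABAAABBAAAB  (n_A = 7, n_B = 7)
Step 2: Count runs R = 7.
Step 3: Under H0 (random ordering), E[R] = 2*n_A*n_B/(n_A+n_B) + 1 = 2*7*7/14 + 1 = 8.0000.
        Var[R] = 2*n_A*n_B*(2*n_A*n_B - n_A - n_B) / ((n_A+n_B)^2 * (n_A+n_B-1)) = 8232/2548 = 3.2308.
        SD[R] = 1.7974.
Step 4: Continuity-corrected z = (R + 0.5 - E[R]) / SD[R] = (7 + 0.5 - 8.0000) / 1.7974 = -0.2782.
Step 5: Two-sided p-value via normal approximation = 2*(1 - Phi(|z|)) = 0.780879.
Step 6: alpha = 0.1. fail to reject H0.

R = 7, z = -0.2782, p = 0.780879, fail to reject H0.


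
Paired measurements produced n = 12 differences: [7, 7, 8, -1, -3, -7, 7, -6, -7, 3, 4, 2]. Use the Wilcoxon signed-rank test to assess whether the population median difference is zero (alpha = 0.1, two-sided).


Step 1: Drop any zero differences (none here) and take |d_i|.
|d| = [7, 7, 8, 1, 3, 7, 7, 6, 7, 3, 4, 2]
Step 2: Midrank |d_i| (ties get averaged ranks).
ranks: |7|->9, |7|->9, |8|->12, |1|->1, |3|->3.5, |7|->9, |7|->9, |6|->6, |7|->9, |3|->3.5, |4|->5, |2|->2
Step 3: Attach original signs; sum ranks with positive sign and with negative sign.
W+ = 9 + 9 + 12 + 9 + 3.5 + 5 + 2 = 49.5
W- = 1 + 3.5 + 9 + 6 + 9 = 28.5
(Check: W+ + W- = 78 should equal n(n+1)/2 = 78.)
Step 4: Test statistic W = min(W+, W-) = 28.5.
Step 5: Ties in |d|, so use the tie-corrected normal approximation.
        E[W] = n(n+1)/4 = 12*13/4 = 39.
        Tie groups: |d|=3 (t=2), |d|=7 (t=5); sum(t^3 - t) = 126.
        Var[W] = n(n+1)(2n+1)/24 - sum(t^3-t)/48 = 3900/24 - 126/48 = 159.875.
        z = (W - E[W]) / sqrt(Var[W]) = (28.5 - 39) / 12.6442 = -0.8304.
        Two-sided p = 2*Phi(z) = 0.406300.
Step 6: alpha = 0.1. fail to reject H0.

W+ = 49.5, W- = 28.5, W = min = 28.5, p = 0.406300, fail to reject H0.


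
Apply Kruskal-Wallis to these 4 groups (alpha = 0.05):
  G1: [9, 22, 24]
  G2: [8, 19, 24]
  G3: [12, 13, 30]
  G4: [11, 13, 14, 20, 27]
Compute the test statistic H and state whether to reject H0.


Step 1: Combine all N = 14 observations and assign midranks.
sorted (value, group, rank): (8,G2,1), (9,G1,2), (11,G4,3), (12,G3,4), (13,G3,5.5), (13,G4,5.5), (14,G4,7), (19,G2,8), (20,G4,9), (22,G1,10), (24,G1,11.5), (24,G2,11.5), (27,G4,13), (30,G3,14)
Step 2: Sum ranks within each group.
R_1 = 23.5 (n_1 = 3)
R_2 = 20.5 (n_2 = 3)
R_3 = 23.5 (n_3 = 3)
R_4 = 37.5 (n_4 = 5)
Step 3: H = 12/(N(N+1)) * sum(R_i^2/n_i) - 3(N+1)
     = 12/(14*15) * (23.5^2/3 + 20.5^2/3 + 23.5^2/3 + 37.5^2/5) - 3*15
     = 0.057143 * 789.5 - 45
     = 0.114286.
Step 4: Ties present; correction factor C = 1 - 12/(14^3 - 14) = 0.995604. Corrected H = 0.114286 / 0.995604 = 0.114790.
Step 5: Under H0, H ~ chi^2(3); p-value = 0.990005.
Step 6: alpha = 0.05. fail to reject H0.

H = 0.1148, df = 3, p = 0.990005, fail to reject H0.


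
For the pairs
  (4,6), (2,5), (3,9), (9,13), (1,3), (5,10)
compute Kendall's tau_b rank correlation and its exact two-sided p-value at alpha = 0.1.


Step 1: Enumerate the 15 unordered pairs (i,j) with i<j and classify each by sign(x_j-x_i) * sign(y_j-y_i).
  (1,2):dx=-2,dy=-1->C; (1,3):dx=-1,dy=+3->D; (1,4):dx=+5,dy=+7->C; (1,5):dx=-3,dy=-3->C
  (1,6):dx=+1,dy=+4->C; (2,3):dx=+1,dy=+4->C; (2,4):dx=+7,dy=+8->C; (2,5):dx=-1,dy=-2->C
  (2,6):dx=+3,dy=+5->C; (3,4):dx=+6,dy=+4->C; (3,5):dx=-2,dy=-6->C; (3,6):dx=+2,dy=+1->C
  (4,5):dx=-8,dy=-10->C; (4,6):dx=-4,dy=-3->C; (5,6):dx=+4,dy=+7->C
Step 2: C = 14, D = 1, total pairs = 15.
Step 3: tau = (C - D)/(n(n-1)/2) = (14 - 1)/15 = 0.866667.
Step 4: Exact two-sided p-value (enumerate n! = 720 permutations of y under H0): p = 0.016667.
Step 5: alpha = 0.1. reject H0.

tau_b = 0.8667 (C=14, D=1), p = 0.016667, reject H0.


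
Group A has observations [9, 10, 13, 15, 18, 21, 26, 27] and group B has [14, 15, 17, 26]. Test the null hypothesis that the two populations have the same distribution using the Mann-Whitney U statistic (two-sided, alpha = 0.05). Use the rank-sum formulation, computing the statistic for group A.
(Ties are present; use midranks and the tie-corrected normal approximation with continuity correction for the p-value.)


Step 1: Combine and sort all 12 observations; assign midranks.
sorted (value, group): (9,X), (10,X), (13,X), (14,Y), (15,X), (15,Y), (17,Y), (18,X), (21,X), (26,X), (26,Y), (27,X)
ranks: 9->1, 10->2, 13->3, 14->4, 15->5.5, 15->5.5, 17->7, 18->8, 21->9, 26->10.5, 26->10.5, 27->12
Step 2: Rank sum for X: R1 = 1 + 2 + 3 + 5.5 + 8 + 9 + 10.5 + 12 = 51.
Step 3: U_X = R1 - n1(n1+1)/2 = 51 - 8*9/2 = 51 - 36 = 15.
       U_Y = n1*n2 - U_X = 32 - 15 = 17.
Step 4: Ties are present, so use the tie-corrected normal approximation (with continuity correction) for the p-value.
Step 5: p-value = 0.932087; compare to alpha = 0.05. fail to reject H0.

U_X = 15, p = 0.932087, fail to reject H0 at alpha = 0.05.


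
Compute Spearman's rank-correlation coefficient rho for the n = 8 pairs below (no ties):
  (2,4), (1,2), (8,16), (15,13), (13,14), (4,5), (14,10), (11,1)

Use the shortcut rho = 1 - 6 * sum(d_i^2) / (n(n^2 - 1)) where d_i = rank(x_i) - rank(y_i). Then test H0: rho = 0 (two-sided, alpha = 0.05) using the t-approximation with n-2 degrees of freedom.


Step 1: Rank x and y separately (midranks; no ties here).
rank(x): 2->2, 1->1, 8->4, 15->8, 13->6, 4->3, 14->7, 11->5
rank(y): 4->3, 2->2, 16->8, 13->6, 14->7, 5->4, 10->5, 1->1
Step 2: d_i = R_x(i) - R_y(i); compute d_i^2.
  (2-3)^2=1, (1-2)^2=1, (4-8)^2=16, (8-6)^2=4, (6-7)^2=1, (3-4)^2=1, (7-5)^2=4, (5-1)^2=16
sum(d^2) = 44.
Step 3: rho = 1 - 6*44 / (8*(8^2 - 1)) = 1 - 264/504 = 0.476190.
Step 4: Under H0, t = rho * sqrt((n-2)/(1-rho^2)) = 1.3265 ~ t(6).
Step 5: Two-sided p-value from the t-distribution with 6 df = 0.232936.
Step 6: alpha = 0.05. fail to reject H0.

rho = 0.4762, p = 0.232936, fail to reject H0 at alpha = 0.05.


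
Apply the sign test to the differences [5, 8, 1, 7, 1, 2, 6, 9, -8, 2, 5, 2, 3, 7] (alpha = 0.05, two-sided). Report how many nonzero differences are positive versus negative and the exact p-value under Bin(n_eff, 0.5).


Step 1: Discard zero differences. Original n = 14; n_eff = number of nonzero differences = 14.
Nonzero differences (with sign): +5, +8, +1, +7, +1, +2, +6, +9, -8, +2, +5, +2, +3, +7
Step 2: Count signs: positive = 13, negative = 1.
Step 3: Under H0: P(positive) = 0.5, so the number of positives S ~ Bin(14, 0.5).
Step 4: Two-sided exact p-value = sum of Bin(14,0.5) probabilities at or below the observed probability = 0.001831.
Step 5: alpha = 0.05. reject H0.

n_eff = 14, pos = 13, neg = 1, p = 0.001831, reject H0.


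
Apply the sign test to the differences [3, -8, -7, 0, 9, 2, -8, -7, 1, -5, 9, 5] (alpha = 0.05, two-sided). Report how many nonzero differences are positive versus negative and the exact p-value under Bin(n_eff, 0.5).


Step 1: Discard zero differences. Original n = 12; n_eff = number of nonzero differences = 11.
Nonzero differences (with sign): +3, -8, -7, +9, +2, -8, -7, +1, -5, +9, +5
Step 2: Count signs: positive = 6, negative = 5.
Step 3: Under H0: P(positive) = 0.5, so the number of positives S ~ Bin(11, 0.5).
Step 4: Two-sided exact p-value = sum of Bin(11,0.5) probabilities at or below the observed probability = 1.000000.
Step 5: alpha = 0.05. fail to reject H0.

n_eff = 11, pos = 6, neg = 5, p = 1.000000, fail to reject H0.


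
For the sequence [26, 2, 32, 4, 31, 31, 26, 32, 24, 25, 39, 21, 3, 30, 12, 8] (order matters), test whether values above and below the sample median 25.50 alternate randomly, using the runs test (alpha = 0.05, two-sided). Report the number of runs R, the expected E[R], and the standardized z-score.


Step 1: Compute median = 25.50; label A = above, B = below.
Labels in order: ABABAAAABBABBABB  (n_A = 8, n_B = 8)
Step 2: Count runs R = 10.
Step 3: Under H0 (random ordering), E[R] = 2*n_A*n_B/(n_A+n_B) + 1 = 2*8*8/16 + 1 = 9.0000.
        Var[R] = 2*n_A*n_B*(2*n_A*n_B - n_A - n_B) / ((n_A+n_B)^2 * (n_A+n_B-1)) = 14336/3840 = 3.7333.
        SD[R] = 1.9322.
Step 4: Continuity-corrected z = (R - 0.5 - E[R]) / SD[R] = (10 - 0.5 - 9.0000) / 1.9322 = 0.2588.
Step 5: Two-sided p-value via normal approximation = 2*(1 - Phi(|z|)) = 0.795809.
Step 6: alpha = 0.05. fail to reject H0.

R = 10, z = 0.2588, p = 0.795809, fail to reject H0.


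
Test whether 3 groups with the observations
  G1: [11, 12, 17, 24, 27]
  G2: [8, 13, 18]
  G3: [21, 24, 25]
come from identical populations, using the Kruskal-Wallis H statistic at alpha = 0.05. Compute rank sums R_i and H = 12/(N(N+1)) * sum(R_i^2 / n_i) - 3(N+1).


Step 1: Combine all N = 11 observations and assign midranks.
sorted (value, group, rank): (8,G2,1), (11,G1,2), (12,G1,3), (13,G2,4), (17,G1,5), (18,G2,6), (21,G3,7), (24,G1,8.5), (24,G3,8.5), (25,G3,10), (27,G1,11)
Step 2: Sum ranks within each group.
R_1 = 29.5 (n_1 = 5)
R_2 = 11 (n_2 = 3)
R_3 = 25.5 (n_3 = 3)
Step 3: H = 12/(N(N+1)) * sum(R_i^2/n_i) - 3(N+1)
     = 12/(11*12) * (29.5^2/5 + 11^2/3 + 25.5^2/3) - 3*12
     = 0.090909 * 431.133 - 36
     = 3.193939.
Step 4: Ties present; correction factor C = 1 - 6/(11^3 - 11) = 0.995455. Corrected H = 3.193939 / 0.995455 = 3.208524.
Step 5: Under H0, H ~ chi^2(2); p-value = 0.201038.
Step 6: alpha = 0.05. fail to reject H0.

H = 3.2085, df = 2, p = 0.201038, fail to reject H0.


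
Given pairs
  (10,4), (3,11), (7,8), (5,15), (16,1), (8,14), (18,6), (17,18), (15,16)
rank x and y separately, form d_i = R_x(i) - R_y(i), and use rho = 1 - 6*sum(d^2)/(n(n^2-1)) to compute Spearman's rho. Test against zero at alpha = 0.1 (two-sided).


Step 1: Rank x and y separately (midranks; no ties here).
rank(x): 10->5, 3->1, 7->3, 5->2, 16->7, 8->4, 18->9, 17->8, 15->6
rank(y): 4->2, 11->5, 8->4, 15->7, 1->1, 14->6, 6->3, 18->9, 16->8
Step 2: d_i = R_x(i) - R_y(i); compute d_i^2.
  (5-2)^2=9, (1-5)^2=16, (3-4)^2=1, (2-7)^2=25, (7-1)^2=36, (4-6)^2=4, (9-3)^2=36, (8-9)^2=1, (6-8)^2=4
sum(d^2) = 132.
Step 3: rho = 1 - 6*132 / (9*(9^2 - 1)) = 1 - 792/720 = -0.100000.
Step 4: Under H0, t = rho * sqrt((n-2)/(1-rho^2)) = -0.2659 ~ t(7).
Step 5: Two-sided p-value from the t-distribution with 7 df = 0.797972.
Step 6: alpha = 0.1. fail to reject H0.

rho = -0.1000, p = 0.797972, fail to reject H0 at alpha = 0.1.


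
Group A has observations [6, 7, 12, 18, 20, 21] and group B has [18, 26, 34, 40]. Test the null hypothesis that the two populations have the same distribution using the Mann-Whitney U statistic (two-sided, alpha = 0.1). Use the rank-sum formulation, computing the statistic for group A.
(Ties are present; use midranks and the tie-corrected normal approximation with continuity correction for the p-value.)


Step 1: Combine and sort all 10 observations; assign midranks.
sorted (value, group): (6,X), (7,X), (12,X), (18,X), (18,Y), (20,X), (21,X), (26,Y), (34,Y), (40,Y)
ranks: 6->1, 7->2, 12->3, 18->4.5, 18->4.5, 20->6, 21->7, 26->8, 34->9, 40->10
Step 2: Rank sum for X: R1 = 1 + 2 + 3 + 4.5 + 6 + 7 = 23.5.
Step 3: U_X = R1 - n1(n1+1)/2 = 23.5 - 6*7/2 = 23.5 - 21 = 2.5.
       U_Y = n1*n2 - U_X = 24 - 2.5 = 21.5.
Step 4: Ties are present, so use the tie-corrected normal approximation (with continuity correction) for the p-value.
Step 5: p-value = 0.054273; compare to alpha = 0.1. reject H0.

U_X = 2.5, p = 0.054273, reject H0 at alpha = 0.1.


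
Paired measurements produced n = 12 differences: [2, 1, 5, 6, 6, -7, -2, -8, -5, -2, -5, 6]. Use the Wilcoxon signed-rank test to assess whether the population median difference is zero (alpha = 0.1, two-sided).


Step 1: Drop any zero differences (none here) and take |d_i|.
|d| = [2, 1, 5, 6, 6, 7, 2, 8, 5, 2, 5, 6]
Step 2: Midrank |d_i| (ties get averaged ranks).
ranks: |2|->3, |1|->1, |5|->6, |6|->9, |6|->9, |7|->11, |2|->3, |8|->12, |5|->6, |2|->3, |5|->6, |6|->9
Step 3: Attach original signs; sum ranks with positive sign and with negative sign.
W+ = 3 + 1 + 6 + 9 + 9 + 9 = 37
W- = 11 + 3 + 12 + 6 + 3 + 6 = 41
(Check: W+ + W- = 78 should equal n(n+1)/2 = 78.)
Step 4: Test statistic W = min(W+, W-) = 37.
Step 5: Ties in |d|, so use the tie-corrected normal approximation.
        E[W] = n(n+1)/4 = 12*13/4 = 39.
        Tie groups: |d|=2 (t=3), |d|=5 (t=3), |d|=6 (t=3); sum(t^3 - t) = 72.
        Var[W] = n(n+1)(2n+1)/24 - sum(t^3-t)/48 = 3900/24 - 72/48 = 161.
        z = (W - E[W]) / sqrt(Var[W]) = (37 - 39) / 12.6886 = -0.1576.
        Two-sided p = 2*Phi(z) = 0.874755.
Step 6: alpha = 0.1. fail to reject H0.

W+ = 37, W- = 41, W = min = 37, p = 0.874755, fail to reject H0.


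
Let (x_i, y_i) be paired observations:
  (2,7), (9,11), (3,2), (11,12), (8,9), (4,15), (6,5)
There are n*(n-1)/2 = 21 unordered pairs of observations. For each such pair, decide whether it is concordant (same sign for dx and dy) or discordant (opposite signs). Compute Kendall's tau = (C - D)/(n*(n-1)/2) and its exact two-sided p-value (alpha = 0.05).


Step 1: Enumerate the 21 unordered pairs (i,j) with i<j and classify each by sign(x_j-x_i) * sign(y_j-y_i).
  (1,2):dx=+7,dy=+4->C; (1,3):dx=+1,dy=-5->D; (1,4):dx=+9,dy=+5->C; (1,5):dx=+6,dy=+2->C
  (1,6):dx=+2,dy=+8->C; (1,7):dx=+4,dy=-2->D; (2,3):dx=-6,dy=-9->C; (2,4):dx=+2,dy=+1->C
  (2,5):dx=-1,dy=-2->C; (2,6):dx=-5,dy=+4->D; (2,7):dx=-3,dy=-6->C; (3,4):dx=+8,dy=+10->C
  (3,5):dx=+5,dy=+7->C; (3,6):dx=+1,dy=+13->C; (3,7):dx=+3,dy=+3->C; (4,5):dx=-3,dy=-3->C
  (4,6):dx=-7,dy=+3->D; (4,7):dx=-5,dy=-7->C; (5,6):dx=-4,dy=+6->D; (5,7):dx=-2,dy=-4->C
  (6,7):dx=+2,dy=-10->D
Step 2: C = 15, D = 6, total pairs = 21.
Step 3: tau = (C - D)/(n(n-1)/2) = (15 - 6)/21 = 0.428571.
Step 4: Exact two-sided p-value (enumerate n! = 5040 permutations of y under H0): p = 0.238889.
Step 5: alpha = 0.05. fail to reject H0.

tau_b = 0.4286 (C=15, D=6), p = 0.238889, fail to reject H0.


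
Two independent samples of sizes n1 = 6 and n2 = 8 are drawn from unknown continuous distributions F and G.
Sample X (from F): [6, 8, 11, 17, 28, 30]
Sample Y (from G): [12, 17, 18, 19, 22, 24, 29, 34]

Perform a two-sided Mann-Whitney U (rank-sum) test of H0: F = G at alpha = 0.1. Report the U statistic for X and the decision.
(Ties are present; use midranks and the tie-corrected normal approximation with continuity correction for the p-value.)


Step 1: Combine and sort all 14 observations; assign midranks.
sorted (value, group): (6,X), (8,X), (11,X), (12,Y), (17,X), (17,Y), (18,Y), (19,Y), (22,Y), (24,Y), (28,X), (29,Y), (30,X), (34,Y)
ranks: 6->1, 8->2, 11->3, 12->4, 17->5.5, 17->5.5, 18->7, 19->8, 22->9, 24->10, 28->11, 29->12, 30->13, 34->14
Step 2: Rank sum for X: R1 = 1 + 2 + 3 + 5.5 + 11 + 13 = 35.5.
Step 3: U_X = R1 - n1(n1+1)/2 = 35.5 - 6*7/2 = 35.5 - 21 = 14.5.
       U_Y = n1*n2 - U_X = 48 - 14.5 = 33.5.
Step 4: Ties are present, so use the tie-corrected normal approximation (with continuity correction) for the p-value.
Step 5: p-value = 0.244759; compare to alpha = 0.1. fail to reject H0.

U_X = 14.5, p = 0.244759, fail to reject H0 at alpha = 0.1.


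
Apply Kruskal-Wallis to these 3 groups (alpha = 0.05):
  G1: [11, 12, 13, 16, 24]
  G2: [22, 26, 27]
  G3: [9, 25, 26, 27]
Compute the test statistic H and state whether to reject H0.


Step 1: Combine all N = 12 observations and assign midranks.
sorted (value, group, rank): (9,G3,1), (11,G1,2), (12,G1,3), (13,G1,4), (16,G1,5), (22,G2,6), (24,G1,7), (25,G3,8), (26,G2,9.5), (26,G3,9.5), (27,G2,11.5), (27,G3,11.5)
Step 2: Sum ranks within each group.
R_1 = 21 (n_1 = 5)
R_2 = 27 (n_2 = 3)
R_3 = 30 (n_3 = 4)
Step 3: H = 12/(N(N+1)) * sum(R_i^2/n_i) - 3(N+1)
     = 12/(12*13) * (21^2/5 + 27^2/3 + 30^2/4) - 3*13
     = 0.076923 * 556.2 - 39
     = 3.784615.
Step 4: Ties present; correction factor C = 1 - 12/(12^3 - 12) = 0.993007. Corrected H = 3.784615 / 0.993007 = 3.811268.
Step 5: Under H0, H ~ chi^2(2); p-value = 0.148728.
Step 6: alpha = 0.05. fail to reject H0.

H = 3.8113, df = 2, p = 0.148728, fail to reject H0.


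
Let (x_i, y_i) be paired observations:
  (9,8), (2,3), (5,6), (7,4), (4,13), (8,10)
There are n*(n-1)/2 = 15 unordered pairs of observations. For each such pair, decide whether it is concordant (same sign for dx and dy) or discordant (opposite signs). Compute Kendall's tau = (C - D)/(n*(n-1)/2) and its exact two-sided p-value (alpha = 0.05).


Step 1: Enumerate the 15 unordered pairs (i,j) with i<j and classify each by sign(x_j-x_i) * sign(y_j-y_i).
  (1,2):dx=-7,dy=-5->C; (1,3):dx=-4,dy=-2->C; (1,4):dx=-2,dy=-4->C; (1,5):dx=-5,dy=+5->D
  (1,6):dx=-1,dy=+2->D; (2,3):dx=+3,dy=+3->C; (2,4):dx=+5,dy=+1->C; (2,5):dx=+2,dy=+10->C
  (2,6):dx=+6,dy=+7->C; (3,4):dx=+2,dy=-2->D; (3,5):dx=-1,dy=+7->D; (3,6):dx=+3,dy=+4->C
  (4,5):dx=-3,dy=+9->D; (4,6):dx=+1,dy=+6->C; (5,6):dx=+4,dy=-3->D
Step 2: C = 9, D = 6, total pairs = 15.
Step 3: tau = (C - D)/(n(n-1)/2) = (9 - 6)/15 = 0.200000.
Step 4: Exact two-sided p-value (enumerate n! = 720 permutations of y under H0): p = 0.719444.
Step 5: alpha = 0.05. fail to reject H0.

tau_b = 0.2000 (C=9, D=6), p = 0.719444, fail to reject H0.


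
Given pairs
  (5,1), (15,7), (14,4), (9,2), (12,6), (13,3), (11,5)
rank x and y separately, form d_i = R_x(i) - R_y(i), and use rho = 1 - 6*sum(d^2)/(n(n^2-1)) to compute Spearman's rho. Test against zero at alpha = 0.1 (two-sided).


Step 1: Rank x and y separately (midranks; no ties here).
rank(x): 5->1, 15->7, 14->6, 9->2, 12->4, 13->5, 11->3
rank(y): 1->1, 7->7, 4->4, 2->2, 6->6, 3->3, 5->5
Step 2: d_i = R_x(i) - R_y(i); compute d_i^2.
  (1-1)^2=0, (7-7)^2=0, (6-4)^2=4, (2-2)^2=0, (4-6)^2=4, (5-3)^2=4, (3-5)^2=4
sum(d^2) = 16.
Step 3: rho = 1 - 6*16 / (7*(7^2 - 1)) = 1 - 96/336 = 0.714286.
Step 4: Under H0, t = rho * sqrt((n-2)/(1-rho^2)) = 2.2822 ~ t(5).
Step 5: Two-sided p-value from the t-distribution with 5 df = 0.071344.
Step 6: alpha = 0.1. reject H0.

rho = 0.7143, p = 0.071344, reject H0 at alpha = 0.1.


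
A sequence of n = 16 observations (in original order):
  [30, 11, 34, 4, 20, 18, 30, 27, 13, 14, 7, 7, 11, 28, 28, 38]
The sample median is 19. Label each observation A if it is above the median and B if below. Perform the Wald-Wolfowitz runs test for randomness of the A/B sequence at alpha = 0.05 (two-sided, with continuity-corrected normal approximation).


Step 1: Compute median = 19; label A = above, B = below.
Labels in order: ABABABAABBBBBAAA  (n_A = 8, n_B = 8)
Step 2: Count runs R = 9.
Step 3: Under H0 (random ordering), E[R] = 2*n_A*n_B/(n_A+n_B) + 1 = 2*8*8/16 + 1 = 9.0000.
        Var[R] = 2*n_A*n_B*(2*n_A*n_B - n_A - n_B) / ((n_A+n_B)^2 * (n_A+n_B-1)) = 14336/3840 = 3.7333.
        SD[R] = 1.9322.
Step 4: R = E[R], so z = 0 with no continuity correction.
Step 5: Two-sided p-value via normal approximation = 2*(1 - Phi(|z|)) = 1.000000.
Step 6: alpha = 0.05. fail to reject H0.

R = 9, z = 0.0000, p = 1.000000, fail to reject H0.


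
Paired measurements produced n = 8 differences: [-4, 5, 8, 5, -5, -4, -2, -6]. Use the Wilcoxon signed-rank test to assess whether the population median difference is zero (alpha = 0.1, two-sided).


Step 1: Drop any zero differences (none here) and take |d_i|.
|d| = [4, 5, 8, 5, 5, 4, 2, 6]
Step 2: Midrank |d_i| (ties get averaged ranks).
ranks: |4|->2.5, |5|->5, |8|->8, |5|->5, |5|->5, |4|->2.5, |2|->1, |6|->7
Step 3: Attach original signs; sum ranks with positive sign and with negative sign.
W+ = 5 + 8 + 5 = 18
W- = 2.5 + 5 + 2.5 + 1 + 7 = 18
(Check: W+ + W- = 36 should equal n(n+1)/2 = 36.)
Step 4: Test statistic W = min(W+, W-) = 18.
Step 5: Ties in |d|, so use the tie-corrected normal approximation.
        E[W] = n(n+1)/4 = 8*9/4 = 18.
        Tie groups: |d|=4 (t=2), |d|=5 (t=3); sum(t^3 - t) = 30.
        Var[W] = n(n+1)(2n+1)/24 - sum(t^3-t)/48 = 1224/24 - 30/48 = 50.375.
        z = (W - E[W]) / sqrt(Var[W]) = (18 - 18) / 7.0975 = 0.0000.
        Two-sided p = 2*Phi(z) = 1.000000.
Step 6: alpha = 0.1. fail to reject H0.

W+ = 18, W- = 18, W = min = 18, p = 1.000000, fail to reject H0.
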